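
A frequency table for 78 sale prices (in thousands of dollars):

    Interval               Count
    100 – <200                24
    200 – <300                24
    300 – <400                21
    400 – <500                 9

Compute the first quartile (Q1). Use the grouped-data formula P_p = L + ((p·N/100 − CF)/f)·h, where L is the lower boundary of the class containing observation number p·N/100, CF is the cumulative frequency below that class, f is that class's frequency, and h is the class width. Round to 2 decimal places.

181.25

N = 78; target position k = 25/100 · 78 = 19.5.
Cumulative frequencies: 24, 48, 69, 78.
Observation 19.5 falls in the class 100 – <200.
L = 100, CF = 0, f = 24, h = 100.
P25 = 100 + ((19.5 − 0)/24)·100 = 100 + 81.25 = 181.25.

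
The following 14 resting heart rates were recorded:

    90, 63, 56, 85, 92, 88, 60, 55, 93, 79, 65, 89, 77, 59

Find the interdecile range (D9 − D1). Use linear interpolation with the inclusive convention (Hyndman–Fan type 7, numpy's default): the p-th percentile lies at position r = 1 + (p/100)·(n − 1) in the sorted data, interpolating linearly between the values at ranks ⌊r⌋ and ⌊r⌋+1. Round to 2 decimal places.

34.50

Sorted: 55, 56, 59, 60, 63, 65, 77, 79, 85, 88, 89, 90, 92, 93.
n = 14.
P10: r = 2.3; ranks 2–3 are 56, 59; interpolating gives 56.9.
P90: r = 12.7; ranks 12–13 are 90, 92; interpolating gives 91.4.
Difference: 91.4 − 56.9 = 34.5.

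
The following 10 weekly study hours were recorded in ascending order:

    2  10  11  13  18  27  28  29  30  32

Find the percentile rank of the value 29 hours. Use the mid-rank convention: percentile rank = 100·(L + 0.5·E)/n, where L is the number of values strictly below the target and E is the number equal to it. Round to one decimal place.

Count below 29: L = 7; count equal: E = 1; n = 10.
Percentile rank = 100·(7 + 0.5·1)/10 = 100·7.5/10 = 75.

75.0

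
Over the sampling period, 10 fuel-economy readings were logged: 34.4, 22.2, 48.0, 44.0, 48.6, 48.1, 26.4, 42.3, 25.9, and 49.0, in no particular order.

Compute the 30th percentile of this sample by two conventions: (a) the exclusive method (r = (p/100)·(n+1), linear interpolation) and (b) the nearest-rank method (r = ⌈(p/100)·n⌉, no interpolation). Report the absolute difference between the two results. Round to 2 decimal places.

Sorted: 22.2, 25.9, 26.4, 34.4, 42.3, 44.0, 48.0, 48.1, 48.6, 49.0.
n = 10.
(a) r = 3.3; between ranks 3 (26.4) and 4 (34.4): 28.8.
(b) the nearest-rank method: rank 3 → 26.4.
|28.8 − 26.4| = 2.4.

2.40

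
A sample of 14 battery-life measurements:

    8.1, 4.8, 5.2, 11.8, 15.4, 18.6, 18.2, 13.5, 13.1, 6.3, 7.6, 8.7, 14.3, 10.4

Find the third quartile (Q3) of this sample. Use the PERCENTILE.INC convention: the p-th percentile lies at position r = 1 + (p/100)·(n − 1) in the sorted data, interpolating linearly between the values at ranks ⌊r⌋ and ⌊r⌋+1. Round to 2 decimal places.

14.10

Sorted: 4.8, 5.2, 6.3, 7.6, 8.1, 8.7, 10.4, 11.8, 13.1, 13.5, 14.3, 15.4, 18.2, 18.6.
n = 14.
r = 1 + (75/100)·(14 − 1) = 1 + 9.75 = 10.75.
Rank 10 is 13.5 and rank 11 is 14.3.
Interpolate: 13.5 + 0.75·(14.3 − 13.5) = 13.5 + 0.75·0.8 = 14.1.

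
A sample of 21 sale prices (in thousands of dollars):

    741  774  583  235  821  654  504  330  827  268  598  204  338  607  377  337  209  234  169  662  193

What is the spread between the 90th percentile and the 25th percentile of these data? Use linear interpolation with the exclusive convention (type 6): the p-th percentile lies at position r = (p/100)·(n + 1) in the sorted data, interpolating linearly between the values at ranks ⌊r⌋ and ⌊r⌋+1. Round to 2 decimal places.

Sorted: 169, 193, 204, 209, 234, 235, 268, 330, 337, 338, 377, 504, 583, 598, 607, 654, 662, 741, 774, 821, 827.
n = 21.
P25: r = 5.5; ranks 5–6 are 234, 235; interpolating gives 234.5.
P90: r = 19.8; ranks 19–20 are 774, 821; interpolating gives 811.6.
Difference: 811.6 − 234.5 = 577.1.

577.10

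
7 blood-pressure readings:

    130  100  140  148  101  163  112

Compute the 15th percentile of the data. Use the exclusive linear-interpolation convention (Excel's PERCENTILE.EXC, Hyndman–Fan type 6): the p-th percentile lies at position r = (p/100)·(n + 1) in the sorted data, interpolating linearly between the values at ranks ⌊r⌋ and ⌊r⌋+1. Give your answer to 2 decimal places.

Sorted: 100, 101, 112, 130, 140, 148, 163.
n = 7.
r = (15/100)·(7 + 1) = 1.2.
Rank 1 is 100 and rank 2 is 101.
Interpolate: 100 + 0.2·(101 − 100) = 100 + 0.2·1 = 100.2.

100.20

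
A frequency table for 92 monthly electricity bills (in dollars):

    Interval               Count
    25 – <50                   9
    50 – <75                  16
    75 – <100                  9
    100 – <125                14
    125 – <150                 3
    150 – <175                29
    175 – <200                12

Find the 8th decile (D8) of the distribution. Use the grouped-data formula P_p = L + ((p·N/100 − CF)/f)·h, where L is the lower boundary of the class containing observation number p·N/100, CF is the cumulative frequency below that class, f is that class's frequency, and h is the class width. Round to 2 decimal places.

169.48

N = 92; target position k = 80/100 · 92 = 73.6.
Cumulative frequencies: 9, 25, 34, 48, 51, 80, 92.
Observation 73.6 falls in the class 150 – <175.
L = 150, CF = 51, f = 29, h = 25.
P80 = 150 + ((73.6 − 51)/29)·25 = 150 + 19.4828 = 169.483.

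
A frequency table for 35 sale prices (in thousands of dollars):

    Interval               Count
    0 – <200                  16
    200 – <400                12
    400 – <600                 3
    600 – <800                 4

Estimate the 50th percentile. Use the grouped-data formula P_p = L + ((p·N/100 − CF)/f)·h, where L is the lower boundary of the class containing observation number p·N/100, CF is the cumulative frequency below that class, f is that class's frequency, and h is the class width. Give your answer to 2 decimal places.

225.00

N = 35; target position k = 50/100 · 35 = 17.5.
Cumulative frequencies: 16, 28, 31, 35.
Observation 17.5 falls in the class 200 – <400.
L = 200, CF = 16, f = 12, h = 200.
P50 = 200 + ((17.5 − 16)/12)·200 = 200 + 25 = 225.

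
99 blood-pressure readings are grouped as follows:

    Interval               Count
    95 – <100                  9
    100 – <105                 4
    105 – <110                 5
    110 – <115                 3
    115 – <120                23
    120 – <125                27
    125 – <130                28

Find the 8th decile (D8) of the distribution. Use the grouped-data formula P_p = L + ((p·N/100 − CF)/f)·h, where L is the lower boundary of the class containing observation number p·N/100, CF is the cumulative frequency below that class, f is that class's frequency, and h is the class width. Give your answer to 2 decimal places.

126.46

N = 99; target position k = 80/100 · 99 = 79.2.
Cumulative frequencies: 9, 13, 18, 21, 44, 71, 99.
Observation 79.2 falls in the class 125 – <130.
L = 125, CF = 71, f = 28, h = 5.
P80 = 125 + ((79.2 − 71)/28)·5 = 125 + 1.46429 = 126.464.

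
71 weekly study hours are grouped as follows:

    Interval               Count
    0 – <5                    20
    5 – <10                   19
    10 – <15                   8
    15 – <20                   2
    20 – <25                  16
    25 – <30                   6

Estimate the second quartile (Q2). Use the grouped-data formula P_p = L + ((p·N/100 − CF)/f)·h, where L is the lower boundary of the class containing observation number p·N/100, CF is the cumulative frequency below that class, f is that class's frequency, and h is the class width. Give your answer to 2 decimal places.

N = 71; target position k = 50/100 · 71 = 35.5.
Cumulative frequencies: 20, 39, 47, 49, 65, 71.
Observation 35.5 falls in the class 5 – <10.
L = 5, CF = 20, f = 19, h = 5.
P50 = 5 + ((35.5 − 20)/19)·5 = 5 + 4.07895 = 9.07895.

9.08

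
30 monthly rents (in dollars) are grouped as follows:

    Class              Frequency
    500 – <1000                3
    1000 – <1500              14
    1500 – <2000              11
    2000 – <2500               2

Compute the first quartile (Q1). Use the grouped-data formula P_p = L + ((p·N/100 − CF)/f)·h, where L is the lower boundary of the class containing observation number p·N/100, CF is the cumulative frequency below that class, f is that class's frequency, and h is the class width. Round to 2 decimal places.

1160.71

N = 30; target position k = 25/100 · 30 = 7.5.
Cumulative frequencies: 3, 17, 28, 30.
Observation 7.5 falls in the class 1000 – <1500.
L = 1000, CF = 3, f = 14, h = 500.
P25 = 1000 + ((7.5 − 3)/14)·500 = 1000 + 160.714 = 1160.71.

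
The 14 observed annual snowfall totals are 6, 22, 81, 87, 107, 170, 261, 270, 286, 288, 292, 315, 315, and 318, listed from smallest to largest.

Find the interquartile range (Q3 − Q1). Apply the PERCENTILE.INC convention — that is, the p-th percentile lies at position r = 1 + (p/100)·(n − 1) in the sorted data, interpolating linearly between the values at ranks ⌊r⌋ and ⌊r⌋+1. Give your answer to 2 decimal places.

199.00

n = 14.
P25: r = 4.25; ranks 4–5 are 87, 107; interpolating gives 92.
P75: r = 10.75; ranks 10–11 are 288, 292; interpolating gives 291.
Difference: 291 − 92 = 199.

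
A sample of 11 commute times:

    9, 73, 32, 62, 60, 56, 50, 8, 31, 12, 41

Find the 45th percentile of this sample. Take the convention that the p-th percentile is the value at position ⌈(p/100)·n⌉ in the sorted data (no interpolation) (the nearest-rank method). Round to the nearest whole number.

Sorted: 8, 9, 12, 31, 32, 41, 50, 56, 60, 62, 73.
n = 11.
Position = ⌈45/100 · 11⌉ = ⌈4.95⌉ = 5.
The value at rank 5 is 32.

32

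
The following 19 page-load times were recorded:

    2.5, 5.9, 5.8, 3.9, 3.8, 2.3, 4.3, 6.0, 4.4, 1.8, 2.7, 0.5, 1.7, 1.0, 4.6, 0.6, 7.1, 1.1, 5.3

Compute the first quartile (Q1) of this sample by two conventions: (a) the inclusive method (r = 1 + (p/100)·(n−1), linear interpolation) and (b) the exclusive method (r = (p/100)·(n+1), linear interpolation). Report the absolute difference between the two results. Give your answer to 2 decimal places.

0.05

Sorted: 0.5, 0.6, 1.0, 1.1, 1.7, 1.8, 2.3, 2.5, 2.7, 3.8, 3.9, 4.3, 4.4, 4.6, 5.3, 5.8, 5.9, 6.0, 7.1.
n = 19.
(a) r = 5.5; between ranks 5 (1.7) and 6 (1.8): 1.75.
(b) r = 5 → value at rank 5 = 1.7.
|1.75 − 1.7| = 0.05.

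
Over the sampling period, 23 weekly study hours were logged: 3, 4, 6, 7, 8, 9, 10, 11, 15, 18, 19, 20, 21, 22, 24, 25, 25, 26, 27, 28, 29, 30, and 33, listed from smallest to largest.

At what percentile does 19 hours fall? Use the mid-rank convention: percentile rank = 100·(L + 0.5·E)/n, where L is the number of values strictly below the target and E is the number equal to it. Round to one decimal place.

45.7

Count below 19: L = 10; count equal: E = 1; n = 23.
Percentile rank = 100·(10 + 0.5·1)/23 = 100·10.5/23 = 45.65.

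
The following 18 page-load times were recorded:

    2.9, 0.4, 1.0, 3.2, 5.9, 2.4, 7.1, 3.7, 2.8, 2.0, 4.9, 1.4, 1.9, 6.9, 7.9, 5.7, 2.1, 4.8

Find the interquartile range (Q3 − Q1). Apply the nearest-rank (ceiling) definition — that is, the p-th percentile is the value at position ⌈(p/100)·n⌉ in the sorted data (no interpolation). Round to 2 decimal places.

Sorted: 0.4, 1.0, 1.4, 1.9, 2.0, 2.1, 2.4, 2.8, 2.9, 3.2, 3.7, 4.8, 4.9, 5.7, 5.9, 6.9, 7.1, 7.9.
n = 18.
P25: rank ⌈25/100·18⌉ = 5 → 2.
P75: rank ⌈75/100·18⌉ = 14 → 5.7.
Difference: 5.7 − 2 = 3.7.

3.70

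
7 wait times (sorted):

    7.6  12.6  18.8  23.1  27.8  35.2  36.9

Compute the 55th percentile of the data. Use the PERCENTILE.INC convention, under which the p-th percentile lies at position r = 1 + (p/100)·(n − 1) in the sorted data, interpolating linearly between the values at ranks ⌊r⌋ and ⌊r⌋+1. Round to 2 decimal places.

n = 7.
r = 1 + (55/100)·(7 − 1) = 1 + 3.3 = 4.3.
Rank 4 is 23.1 and rank 5 is 27.8.
Interpolate: 23.1 + 0.3·(27.8 − 23.1) = 23.1 + 0.3·4.7 = 24.51.

24.51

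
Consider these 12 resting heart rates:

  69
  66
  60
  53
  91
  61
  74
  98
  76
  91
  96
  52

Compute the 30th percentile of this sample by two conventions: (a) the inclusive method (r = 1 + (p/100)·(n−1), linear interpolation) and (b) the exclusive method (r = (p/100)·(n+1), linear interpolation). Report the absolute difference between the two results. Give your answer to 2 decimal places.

Sorted: 52, 53, 60, 61, 66, 69, 74, 76, 91, 91, 96, 98.
n = 12.
(a) r = 4.3; between ranks 4 (61) and 5 (66): 62.5.
(b) r = 3.9; between ranks 3 (60) and 4 (61): 60.9.
|62.5 − 60.9| = 1.6.

1.60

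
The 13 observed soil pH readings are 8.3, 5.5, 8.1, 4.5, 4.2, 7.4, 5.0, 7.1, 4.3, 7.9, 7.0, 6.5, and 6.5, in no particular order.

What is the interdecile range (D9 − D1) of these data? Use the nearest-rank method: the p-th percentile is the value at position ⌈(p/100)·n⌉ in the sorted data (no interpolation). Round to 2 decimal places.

3.80

Sorted: 4.2, 4.3, 4.5, 5.0, 5.5, 6.5, 6.5, 7.0, 7.1, 7.4, 7.9, 8.1, 8.3.
n = 13.
P10: rank ⌈10/100·13⌉ = 2 → 4.3.
P90: rank ⌈90/100·13⌉ = 12 → 8.1.
Difference: 8.1 − 4.3 = 3.8.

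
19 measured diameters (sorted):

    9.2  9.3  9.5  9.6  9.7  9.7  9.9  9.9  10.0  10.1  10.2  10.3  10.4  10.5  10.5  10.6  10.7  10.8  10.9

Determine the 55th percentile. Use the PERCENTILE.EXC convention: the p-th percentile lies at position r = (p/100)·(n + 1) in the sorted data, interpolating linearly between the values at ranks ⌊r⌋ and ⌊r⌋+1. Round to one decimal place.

n = 19.
r = (55/100)·(19 + 1) = 11.
r is an integer, so P55 is the value at rank 11: 10.2.

10.2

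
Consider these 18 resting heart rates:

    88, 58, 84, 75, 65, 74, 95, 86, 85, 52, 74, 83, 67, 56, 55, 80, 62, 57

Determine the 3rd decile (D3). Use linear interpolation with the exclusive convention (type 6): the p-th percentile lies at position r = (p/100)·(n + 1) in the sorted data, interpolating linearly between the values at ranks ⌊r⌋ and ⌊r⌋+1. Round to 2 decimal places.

60.80

Sorted: 52, 55, 56, 57, 58, 62, 65, 67, 74, 74, 75, 80, 83, 84, 85, 86, 88, 95.
n = 18.
r = (30/100)·(18 + 1) = 5.7.
Rank 5 is 58 and rank 6 is 62.
Interpolate: 58 + 0.7·(62 − 58) = 58 + 0.7·4 = 60.8.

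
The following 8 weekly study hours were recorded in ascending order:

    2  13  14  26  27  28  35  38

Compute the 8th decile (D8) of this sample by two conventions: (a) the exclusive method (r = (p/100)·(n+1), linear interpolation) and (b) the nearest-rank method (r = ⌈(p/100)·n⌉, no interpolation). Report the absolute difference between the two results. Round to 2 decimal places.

n = 8.
(a) r = 7.2; between ranks 7 (35) and 8 (38): 35.6.
(b) the nearest-rank method: rank 7 → 35.
|35.6 − 35| = 0.6.

0.60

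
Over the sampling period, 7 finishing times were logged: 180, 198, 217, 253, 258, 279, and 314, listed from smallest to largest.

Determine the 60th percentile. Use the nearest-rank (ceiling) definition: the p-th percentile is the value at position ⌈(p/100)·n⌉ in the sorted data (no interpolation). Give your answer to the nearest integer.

258

n = 7.
Position = ⌈60/100 · 7⌉ = ⌈4.2⌉ = 5.
The value at rank 5 is 258.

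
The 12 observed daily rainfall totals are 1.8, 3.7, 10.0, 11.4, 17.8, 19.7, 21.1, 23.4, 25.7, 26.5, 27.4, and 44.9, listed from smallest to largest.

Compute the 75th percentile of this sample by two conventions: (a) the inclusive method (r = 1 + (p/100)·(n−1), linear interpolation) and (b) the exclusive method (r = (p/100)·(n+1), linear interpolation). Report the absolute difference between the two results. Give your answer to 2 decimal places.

0.40

n = 12.
(a) r = 9.25; between ranks 9 (25.7) and 10 (26.5): 25.9.
(b) r = 9.75; between ranks 9 (25.7) and 10 (26.5): 26.3.
|25.9 − 26.3| = 0.4.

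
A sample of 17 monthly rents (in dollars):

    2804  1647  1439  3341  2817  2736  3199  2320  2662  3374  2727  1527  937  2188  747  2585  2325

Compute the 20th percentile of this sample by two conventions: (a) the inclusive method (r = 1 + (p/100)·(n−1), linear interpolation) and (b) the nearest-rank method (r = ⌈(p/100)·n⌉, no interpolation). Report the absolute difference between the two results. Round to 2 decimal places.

Sorted: 747, 937, 1439, 1527, 1647, 2188, 2320, 2325, 2585, 2662, 2727, 2736, 2804, 2817, 3199, 3341, 3374.
n = 17.
(a) r = 4.2; between ranks 4 (1527) and 5 (1647): 1551.
(b) the nearest-rank method: rank 4 → 1527.
|1551 − 1527| = 24.

24.00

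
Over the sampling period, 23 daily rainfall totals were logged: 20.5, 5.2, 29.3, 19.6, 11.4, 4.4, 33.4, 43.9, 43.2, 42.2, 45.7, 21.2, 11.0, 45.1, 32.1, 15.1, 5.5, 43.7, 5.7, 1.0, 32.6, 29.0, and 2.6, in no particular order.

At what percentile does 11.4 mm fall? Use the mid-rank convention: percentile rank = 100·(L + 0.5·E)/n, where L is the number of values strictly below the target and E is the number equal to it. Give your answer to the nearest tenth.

32.6

Sorted: 1.0, 2.6, 4.4, 5.2, 5.5, 5.7, 11.0, 11.4, 15.1, 19.6, 20.5, 21.2, 29.0, 29.3, 32.1, 32.6, 33.4, 42.2, 43.2, 43.7, 43.9, 45.1, 45.7.
Count below 11.4: L = 7; count equal: E = 1; n = 23.
Percentile rank = 100·(7 + 0.5·1)/23 = 100·7.5/23 = 32.61.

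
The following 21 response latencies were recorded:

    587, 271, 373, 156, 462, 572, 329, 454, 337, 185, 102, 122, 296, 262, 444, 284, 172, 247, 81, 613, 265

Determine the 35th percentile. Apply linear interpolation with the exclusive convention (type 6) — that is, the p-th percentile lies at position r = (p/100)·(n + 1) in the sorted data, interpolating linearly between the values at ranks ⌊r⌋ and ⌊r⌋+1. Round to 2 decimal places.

Sorted: 81, 102, 122, 156, 172, 185, 247, 262, 265, 271, 284, 296, 329, 337, 373, 444, 454, 462, 572, 587, 613.
n = 21.
r = (35/100)·(21 + 1) = 7.7.
Rank 7 is 247 and rank 8 is 262.
Interpolate: 247 + 0.7·(262 − 247) = 247 + 0.7·15 = 257.5.

257.50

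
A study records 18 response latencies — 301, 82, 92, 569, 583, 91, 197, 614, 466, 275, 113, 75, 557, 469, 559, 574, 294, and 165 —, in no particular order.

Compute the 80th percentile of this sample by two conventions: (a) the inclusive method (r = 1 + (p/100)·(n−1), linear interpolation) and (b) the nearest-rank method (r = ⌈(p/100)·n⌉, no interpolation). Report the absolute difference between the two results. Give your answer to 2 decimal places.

4.00

Sorted: 75, 82, 91, 92, 113, 165, 197, 275, 294, 301, 466, 469, 557, 559, 569, 574, 583, 614.
n = 18.
(a) r = 14.6; between ranks 14 (559) and 15 (569): 565.
(b) the nearest-rank method: rank 15 → 569.
|565 − 569| = 4.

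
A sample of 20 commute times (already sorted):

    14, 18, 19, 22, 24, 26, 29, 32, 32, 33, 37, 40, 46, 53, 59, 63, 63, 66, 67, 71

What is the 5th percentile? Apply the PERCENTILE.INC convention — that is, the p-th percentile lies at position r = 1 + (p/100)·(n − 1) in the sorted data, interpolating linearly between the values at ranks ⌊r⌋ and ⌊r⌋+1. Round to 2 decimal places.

n = 20.
r = 1 + (5/100)·(20 − 1) = 1 + 0.95 = 1.95.
Rank 1 is 14 and rank 2 is 18.
Interpolate: 14 + 0.95·(18 − 14) = 14 + 0.95·4 = 17.8.

17.80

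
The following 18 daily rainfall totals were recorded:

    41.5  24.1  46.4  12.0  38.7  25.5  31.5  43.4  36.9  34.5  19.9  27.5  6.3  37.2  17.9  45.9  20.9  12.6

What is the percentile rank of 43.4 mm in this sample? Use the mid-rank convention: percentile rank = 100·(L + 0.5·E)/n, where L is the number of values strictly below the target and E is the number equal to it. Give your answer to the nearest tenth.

Sorted: 6.3, 12.0, 12.6, 17.9, 19.9, 20.9, 24.1, 25.5, 27.5, 31.5, 34.5, 36.9, 37.2, 38.7, 41.5, 43.4, 45.9, 46.4.
Count below 43.4: L = 15; count equal: E = 1; n = 18.
Percentile rank = 100·(15 + 0.5·1)/18 = 100·15.5/18 = 86.11.

86.1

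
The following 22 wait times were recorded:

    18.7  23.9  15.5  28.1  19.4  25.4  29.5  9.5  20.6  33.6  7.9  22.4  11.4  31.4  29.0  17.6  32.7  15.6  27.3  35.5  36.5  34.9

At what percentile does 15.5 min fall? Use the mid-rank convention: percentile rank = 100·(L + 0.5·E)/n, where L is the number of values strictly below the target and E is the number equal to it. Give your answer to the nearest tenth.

15.9

Sorted: 7.9, 9.5, 11.4, 15.5, 15.6, 17.6, 18.7, 19.4, 20.6, 22.4, 23.9, 25.4, 27.3, 28.1, 29.0, 29.5, 31.4, 32.7, 33.6, 34.9, 35.5, 36.5.
Count below 15.5: L = 3; count equal: E = 1; n = 22.
Percentile rank = 100·(3 + 0.5·1)/22 = 100·3.5/22 = 15.91.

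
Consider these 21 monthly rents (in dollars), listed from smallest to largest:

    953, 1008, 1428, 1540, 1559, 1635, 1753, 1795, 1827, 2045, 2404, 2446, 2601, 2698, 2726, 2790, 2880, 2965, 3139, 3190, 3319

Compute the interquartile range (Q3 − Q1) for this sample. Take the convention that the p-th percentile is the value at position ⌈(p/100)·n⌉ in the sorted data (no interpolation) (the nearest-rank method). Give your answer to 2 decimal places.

n = 21.
P25: rank ⌈25/100·21⌉ = 6 → 1635.
P75: rank ⌈75/100·21⌉ = 16 → 2790.
Difference: 2790 − 1635 = 1155.

1155.00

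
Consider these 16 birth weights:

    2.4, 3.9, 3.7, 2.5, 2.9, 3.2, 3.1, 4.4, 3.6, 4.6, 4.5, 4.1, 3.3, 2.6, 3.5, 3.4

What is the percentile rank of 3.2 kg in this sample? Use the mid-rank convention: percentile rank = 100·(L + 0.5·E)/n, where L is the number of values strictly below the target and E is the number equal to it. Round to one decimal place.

Sorted: 2.4, 2.5, 2.6, 2.9, 3.1, 3.2, 3.3, 3.4, 3.5, 3.6, 3.7, 3.9, 4.1, 4.4, 4.5, 4.6.
Count below 3.2: L = 5; count equal: E = 1; n = 16.
Percentile rank = 100·(5 + 0.5·1)/16 = 100·5.5/16 = 34.38.

34.4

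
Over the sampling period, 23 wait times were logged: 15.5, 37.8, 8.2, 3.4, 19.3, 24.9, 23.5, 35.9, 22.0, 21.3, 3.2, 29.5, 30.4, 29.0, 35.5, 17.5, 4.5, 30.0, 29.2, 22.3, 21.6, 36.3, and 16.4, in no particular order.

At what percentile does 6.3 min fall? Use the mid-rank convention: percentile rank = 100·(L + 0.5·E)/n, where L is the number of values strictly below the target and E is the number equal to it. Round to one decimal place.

13.0

Sorted: 3.2, 3.4, 4.5, 8.2, 15.5, 16.4, 17.5, 19.3, 21.3, 21.6, 22.0, 22.3, 23.5, 24.9, 29.0, 29.2, 29.5, 30.0, 30.4, 35.5, 35.9, 36.3, 37.8.
Count below 6.3: L = 3; count equal: E = 0; n = 23.
Percentile rank = 100·(3 + 0.5·0)/23 = 100·3/23 = 13.04.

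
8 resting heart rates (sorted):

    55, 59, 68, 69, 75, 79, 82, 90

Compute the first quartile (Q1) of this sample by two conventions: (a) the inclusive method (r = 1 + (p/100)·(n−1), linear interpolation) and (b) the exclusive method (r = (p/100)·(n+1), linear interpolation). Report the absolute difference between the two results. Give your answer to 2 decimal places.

n = 8.
(a) r = 2.75; between ranks 2 (59) and 3 (68): 65.75.
(b) r = 2.25; between ranks 2 (59) and 3 (68): 61.25.
|65.75 − 61.25| = 4.5.

4.50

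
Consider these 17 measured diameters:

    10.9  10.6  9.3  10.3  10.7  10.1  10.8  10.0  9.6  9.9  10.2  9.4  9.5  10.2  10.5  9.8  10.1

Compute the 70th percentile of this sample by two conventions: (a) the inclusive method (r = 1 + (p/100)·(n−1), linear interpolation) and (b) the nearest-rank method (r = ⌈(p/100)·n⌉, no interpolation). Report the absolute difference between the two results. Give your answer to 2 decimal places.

0.04

Sorted: 9.3, 9.4, 9.5, 9.6, 9.8, 9.9, 10.0, 10.1, 10.1, 10.2, 10.2, 10.3, 10.5, 10.6, 10.7, 10.8, 10.9.
n = 17.
(a) r = 12.2; between ranks 12 (10.3) and 13 (10.5): 10.34.
(b) the nearest-rank method: rank 12 → 10.3.
|10.34 − 10.3| = 0.04.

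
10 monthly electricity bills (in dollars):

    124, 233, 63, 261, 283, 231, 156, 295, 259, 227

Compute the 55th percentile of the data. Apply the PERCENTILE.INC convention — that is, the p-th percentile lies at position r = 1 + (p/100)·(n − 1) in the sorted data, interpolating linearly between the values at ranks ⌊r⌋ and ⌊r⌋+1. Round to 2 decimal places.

232.90

Sorted: 63, 124, 156, 227, 231, 233, 259, 261, 283, 295.
n = 10.
r = 1 + (55/100)·(10 − 1) = 1 + 4.95 = 5.95.
Rank 5 is 231 and rank 6 is 233.
Interpolate: 231 + 0.95·(233 − 231) = 231 + 0.95·2 = 232.9.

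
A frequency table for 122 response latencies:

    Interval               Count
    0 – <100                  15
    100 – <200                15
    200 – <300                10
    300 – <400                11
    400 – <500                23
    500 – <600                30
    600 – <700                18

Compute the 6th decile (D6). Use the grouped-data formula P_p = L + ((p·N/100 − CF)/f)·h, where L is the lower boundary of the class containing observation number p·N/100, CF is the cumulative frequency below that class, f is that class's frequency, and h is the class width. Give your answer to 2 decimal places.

N = 122; target position k = 60/100 · 122 = 73.2.
Cumulative frequencies: 15, 30, 40, 51, 74, 104, 122.
Observation 73.2 falls in the class 400 – <500.
L = 400, CF = 51, f = 23, h = 100.
P60 = 400 + ((73.2 − 51)/23)·100 = 400 + 96.5217 = 496.522.

496.52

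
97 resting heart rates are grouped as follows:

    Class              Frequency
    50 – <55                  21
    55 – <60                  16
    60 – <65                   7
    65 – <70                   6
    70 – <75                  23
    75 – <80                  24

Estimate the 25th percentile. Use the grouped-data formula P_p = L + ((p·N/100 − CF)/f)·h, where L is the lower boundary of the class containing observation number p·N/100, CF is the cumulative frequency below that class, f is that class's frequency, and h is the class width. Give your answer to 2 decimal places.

56.02

N = 97; target position k = 25/100 · 97 = 24.25.
Cumulative frequencies: 21, 37, 44, 50, 73, 97.
Observation 24.25 falls in the class 55 – <60.
L = 55, CF = 21, f = 16, h = 5.
P25 = 55 + ((24.25 − 21)/16)·5 = 55 + 1.01562 = 56.0156.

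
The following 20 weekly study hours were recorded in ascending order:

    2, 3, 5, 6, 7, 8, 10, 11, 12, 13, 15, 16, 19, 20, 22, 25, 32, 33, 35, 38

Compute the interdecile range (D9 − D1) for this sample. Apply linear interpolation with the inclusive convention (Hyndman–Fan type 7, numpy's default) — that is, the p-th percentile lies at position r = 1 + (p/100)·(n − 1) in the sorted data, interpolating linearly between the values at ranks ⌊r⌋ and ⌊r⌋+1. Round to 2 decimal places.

n = 20.
P10: r = 2.9; ranks 2–3 are 3, 5; interpolating gives 4.8.
P90: r = 18.1; ranks 18–19 are 33, 35; interpolating gives 33.2.
Difference: 33.2 − 4.8 = 28.4.

28.40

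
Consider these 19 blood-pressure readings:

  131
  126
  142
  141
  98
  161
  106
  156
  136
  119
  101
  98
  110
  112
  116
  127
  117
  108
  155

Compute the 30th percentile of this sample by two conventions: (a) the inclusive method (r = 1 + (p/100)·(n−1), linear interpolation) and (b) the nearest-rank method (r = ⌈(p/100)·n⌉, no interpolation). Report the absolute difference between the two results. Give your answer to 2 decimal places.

Sorted: 98, 98, 101, 106, 108, 110, 112, 116, 117, 119, 126, 127, 131, 136, 141, 142, 155, 156, 161.
n = 19.
(a) r = 6.4; between ranks 6 (110) and 7 (112): 110.8.
(b) the nearest-rank method: rank 6 → 110.
|110.8 − 110| = 0.8.

0.80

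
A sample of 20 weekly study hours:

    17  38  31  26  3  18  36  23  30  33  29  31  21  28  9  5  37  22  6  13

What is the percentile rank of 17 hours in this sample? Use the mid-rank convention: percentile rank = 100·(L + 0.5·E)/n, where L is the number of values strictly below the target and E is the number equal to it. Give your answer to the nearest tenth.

27.5

Sorted: 3, 5, 6, 9, 13, 17, 18, 21, 22, 23, 26, 28, 29, 30, 31, 31, 33, 36, 37, 38.
Count below 17: L = 5; count equal: E = 1; n = 20.
Percentile rank = 100·(5 + 0.5·1)/20 = 100·5.5/20 = 27.5.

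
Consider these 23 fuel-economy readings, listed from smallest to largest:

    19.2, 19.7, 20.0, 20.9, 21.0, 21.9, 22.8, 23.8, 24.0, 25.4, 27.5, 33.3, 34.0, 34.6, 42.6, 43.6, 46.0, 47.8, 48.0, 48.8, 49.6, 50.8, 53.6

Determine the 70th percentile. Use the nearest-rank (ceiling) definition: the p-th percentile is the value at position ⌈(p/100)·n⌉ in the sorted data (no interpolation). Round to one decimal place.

n = 23.
Position = ⌈70/100 · 23⌉ = ⌈16.1⌉ = 17.
The value at rank 17 is 46.0.

46.0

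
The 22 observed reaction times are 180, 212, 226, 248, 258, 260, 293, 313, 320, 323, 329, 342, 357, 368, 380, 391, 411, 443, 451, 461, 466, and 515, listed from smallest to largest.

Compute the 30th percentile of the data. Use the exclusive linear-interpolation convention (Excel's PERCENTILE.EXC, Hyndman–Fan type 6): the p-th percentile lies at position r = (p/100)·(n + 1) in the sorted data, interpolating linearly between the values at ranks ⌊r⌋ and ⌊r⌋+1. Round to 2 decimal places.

289.70

n = 22.
r = (30/100)·(22 + 1) = 6.9.
Rank 6 is 260 and rank 7 is 293.
Interpolate: 260 + 0.9·(293 − 260) = 260 + 0.9·33 = 289.7.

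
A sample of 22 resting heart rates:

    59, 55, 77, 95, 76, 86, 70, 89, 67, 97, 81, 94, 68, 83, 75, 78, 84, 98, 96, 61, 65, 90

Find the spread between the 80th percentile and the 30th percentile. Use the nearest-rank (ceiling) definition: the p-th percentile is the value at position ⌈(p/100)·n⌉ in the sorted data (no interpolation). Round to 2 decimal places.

Sorted: 55, 59, 61, 65, 67, 68, 70, 75, 76, 77, 78, 81, 83, 84, 86, 89, 90, 94, 95, 96, 97, 98.
n = 22.
P30: rank ⌈30/100·22⌉ = 7 → 70.
P80: rank ⌈80/100·22⌉ = 18 → 94.
Difference: 94 − 70 = 24.

24.00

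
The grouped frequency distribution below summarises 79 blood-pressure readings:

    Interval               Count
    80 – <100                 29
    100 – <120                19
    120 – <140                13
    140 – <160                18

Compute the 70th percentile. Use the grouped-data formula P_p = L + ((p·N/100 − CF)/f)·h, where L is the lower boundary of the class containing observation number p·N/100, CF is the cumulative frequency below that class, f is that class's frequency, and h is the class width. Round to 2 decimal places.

131.23

N = 79; target position k = 70/100 · 79 = 55.3.
Cumulative frequencies: 29, 48, 61, 79.
Observation 55.3 falls in the class 120 – <140.
L = 120, CF = 48, f = 13, h = 20.
P70 = 120 + ((55.3 − 48)/13)·20 = 120 + 11.2308 = 131.231.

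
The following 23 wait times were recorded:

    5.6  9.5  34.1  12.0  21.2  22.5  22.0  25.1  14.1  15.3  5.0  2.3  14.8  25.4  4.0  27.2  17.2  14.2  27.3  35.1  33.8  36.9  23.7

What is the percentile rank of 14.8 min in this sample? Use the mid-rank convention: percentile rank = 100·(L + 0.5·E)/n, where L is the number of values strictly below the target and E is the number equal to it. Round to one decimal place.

Sorted: 2.3, 4.0, 5.0, 5.6, 9.5, 12.0, 14.1, 14.2, 14.8, 15.3, 17.2, 21.2, 22.0, 22.5, 23.7, 25.1, 25.4, 27.2, 27.3, 33.8, 34.1, 35.1, 36.9.
Count below 14.8: L = 8; count equal: E = 1; n = 23.
Percentile rank = 100·(8 + 0.5·1)/23 = 100·8.5/23 = 36.96.

37.0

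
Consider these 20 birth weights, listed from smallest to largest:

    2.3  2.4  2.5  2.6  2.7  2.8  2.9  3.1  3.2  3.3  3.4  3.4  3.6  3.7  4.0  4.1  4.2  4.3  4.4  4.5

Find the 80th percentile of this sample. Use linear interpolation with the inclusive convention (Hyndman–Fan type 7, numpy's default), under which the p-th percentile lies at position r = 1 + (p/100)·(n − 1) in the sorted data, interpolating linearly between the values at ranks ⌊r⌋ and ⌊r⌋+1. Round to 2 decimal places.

n = 20.
r = 1 + (80/100)·(20 − 1) = 1 + 15.2 = 16.2.
Rank 16 is 4.1 and rank 17 is 4.2.
Interpolate: 4.1 + 0.2·(4.2 − 4.1) = 4.1 + 0.2·0.1 = 4.12.

4.12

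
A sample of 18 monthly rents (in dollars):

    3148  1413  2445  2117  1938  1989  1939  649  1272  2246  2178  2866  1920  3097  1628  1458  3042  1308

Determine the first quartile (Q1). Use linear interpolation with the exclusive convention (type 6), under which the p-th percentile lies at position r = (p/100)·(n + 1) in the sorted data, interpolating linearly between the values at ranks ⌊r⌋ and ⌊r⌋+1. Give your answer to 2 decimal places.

Sorted: 649, 1272, 1308, 1413, 1458, 1628, 1920, 1938, 1939, 1989, 2117, 2178, 2246, 2445, 2866, 3042, 3097, 3148.
n = 18.
r = (25/100)·(18 + 1) = 4.75.
Rank 4 is 1413 and rank 5 is 1458.
Interpolate: 1413 + 0.75·(1458 − 1413) = 1413 + 0.75·45 = 1446.75.

1446.75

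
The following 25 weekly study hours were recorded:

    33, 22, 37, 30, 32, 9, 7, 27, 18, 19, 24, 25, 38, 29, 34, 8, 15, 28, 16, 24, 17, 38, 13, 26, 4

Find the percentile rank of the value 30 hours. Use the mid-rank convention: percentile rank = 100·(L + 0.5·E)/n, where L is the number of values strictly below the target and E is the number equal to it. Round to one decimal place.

Sorted: 4, 7, 8, 9, 13, 15, 16, 17, 18, 19, 22, 24, 24, 25, 26, 27, 28, 29, 30, 32, 33, 34, 37, 38, 38.
Count below 30: L = 18; count equal: E = 1; n = 25.
Percentile rank = 100·(18 + 0.5·1)/25 = 100·18.5/25 = 74.

74.0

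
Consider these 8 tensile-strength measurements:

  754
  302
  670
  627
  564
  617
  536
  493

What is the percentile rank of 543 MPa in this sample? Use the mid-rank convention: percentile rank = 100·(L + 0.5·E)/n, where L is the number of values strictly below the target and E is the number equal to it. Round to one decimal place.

37.5

Sorted: 302, 493, 536, 564, 617, 627, 670, 754.
Count below 543: L = 3; count equal: E = 0; n = 8.
Percentile rank = 100·(3 + 0.5·0)/8 = 100·3/8 = 37.5.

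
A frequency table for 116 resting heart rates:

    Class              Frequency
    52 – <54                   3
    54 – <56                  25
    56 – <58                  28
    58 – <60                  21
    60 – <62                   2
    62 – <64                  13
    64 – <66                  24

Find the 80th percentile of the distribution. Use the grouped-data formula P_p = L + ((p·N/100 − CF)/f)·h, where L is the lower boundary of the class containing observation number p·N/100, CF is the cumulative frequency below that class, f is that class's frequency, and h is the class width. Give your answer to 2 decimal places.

64.07

N = 116; target position k = 80/100 · 116 = 92.8.
Cumulative frequencies: 3, 28, 56, 77, 79, 92, 116.
Observation 92.8 falls in the class 64 – <66.
L = 64, CF = 92, f = 24, h = 2.
P80 = 64 + ((92.8 − 92)/24)·2 = 64 + 0.0666667 = 64.0667.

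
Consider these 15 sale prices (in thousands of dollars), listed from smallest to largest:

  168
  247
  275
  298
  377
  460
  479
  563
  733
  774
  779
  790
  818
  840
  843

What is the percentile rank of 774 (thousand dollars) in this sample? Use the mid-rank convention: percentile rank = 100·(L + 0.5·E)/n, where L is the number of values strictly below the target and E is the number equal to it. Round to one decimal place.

Count below 774: L = 9; count equal: E = 1; n = 15.
Percentile rank = 100·(9 + 0.5·1)/15 = 100·9.5/15 = 63.33.

63.3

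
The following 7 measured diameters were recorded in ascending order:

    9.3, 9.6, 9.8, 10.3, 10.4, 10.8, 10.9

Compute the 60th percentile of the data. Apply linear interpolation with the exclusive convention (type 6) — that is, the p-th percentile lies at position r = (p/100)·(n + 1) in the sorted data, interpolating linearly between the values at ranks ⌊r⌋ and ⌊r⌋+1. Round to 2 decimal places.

10.38

n = 7.
r = (60/100)·(7 + 1) = 4.8.
Rank 4 is 10.3 and rank 5 is 10.4.
Interpolate: 10.3 + 0.8·(10.4 − 10.3) = 10.3 + 0.8·0.1 = 10.38.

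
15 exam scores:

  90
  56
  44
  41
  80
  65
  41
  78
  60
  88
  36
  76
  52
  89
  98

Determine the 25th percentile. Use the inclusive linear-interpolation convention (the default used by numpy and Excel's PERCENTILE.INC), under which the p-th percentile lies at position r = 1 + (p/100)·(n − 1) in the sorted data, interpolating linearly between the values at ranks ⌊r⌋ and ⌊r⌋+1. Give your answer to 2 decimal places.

48.00

Sorted: 36, 41, 41, 44, 52, 56, 60, 65, 76, 78, 80, 88, 89, 90, 98.
n = 15.
r = 1 + (25/100)·(15 − 1) = 1 + 3.5 = 4.5.
Rank 4 is 44 and rank 5 is 52.
Interpolate: 44 + 0.5·(52 − 44) = 44 + 0.5·8 = 48.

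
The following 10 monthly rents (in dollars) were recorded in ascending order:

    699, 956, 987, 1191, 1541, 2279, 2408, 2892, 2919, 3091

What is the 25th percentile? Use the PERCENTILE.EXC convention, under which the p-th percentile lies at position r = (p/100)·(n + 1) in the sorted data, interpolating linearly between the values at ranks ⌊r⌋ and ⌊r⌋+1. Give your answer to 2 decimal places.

979.25

n = 10.
r = (25/100)·(10 + 1) = 2.75.
Rank 2 is 956 and rank 3 is 987.
Interpolate: 956 + 0.75·(987 − 956) = 956 + 0.75·31 = 979.25.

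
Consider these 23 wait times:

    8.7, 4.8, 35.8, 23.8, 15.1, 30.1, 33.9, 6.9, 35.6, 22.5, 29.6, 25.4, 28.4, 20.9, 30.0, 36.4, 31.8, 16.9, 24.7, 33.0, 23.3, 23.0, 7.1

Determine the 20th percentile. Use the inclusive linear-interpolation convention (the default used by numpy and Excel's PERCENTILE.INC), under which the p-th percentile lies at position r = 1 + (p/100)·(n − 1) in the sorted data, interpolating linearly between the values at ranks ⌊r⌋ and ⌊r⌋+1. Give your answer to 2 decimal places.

Sorted: 4.8, 6.9, 7.1, 8.7, 15.1, 16.9, 20.9, 22.5, 23.0, 23.3, 23.8, 24.7, 25.4, 28.4, 29.6, 30.0, 30.1, 31.8, 33.0, 33.9, 35.6, 35.8, 36.4.
n = 23.
r = 1 + (20/100)·(23 − 1) = 1 + 4.4 = 5.4.
Rank 5 is 15.1 and rank 6 is 16.9.
Interpolate: 15.1 + 0.4·(16.9 − 15.1) = 15.1 + 0.4·1.8 = 15.82.

15.82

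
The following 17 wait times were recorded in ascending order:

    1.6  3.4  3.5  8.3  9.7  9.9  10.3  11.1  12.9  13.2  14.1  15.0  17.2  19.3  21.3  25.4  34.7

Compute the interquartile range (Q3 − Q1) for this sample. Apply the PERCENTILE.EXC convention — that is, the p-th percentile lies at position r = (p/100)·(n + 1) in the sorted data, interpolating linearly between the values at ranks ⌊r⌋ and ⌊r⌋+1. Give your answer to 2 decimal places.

9.25

n = 17.
P25: r = 4.5; ranks 4–5 are 8.3, 9.7; interpolating gives 9.
P75: r = 13.5; ranks 13–14 are 17.2, 19.3; interpolating gives 18.25.
Difference: 18.25 − 9 = 9.25.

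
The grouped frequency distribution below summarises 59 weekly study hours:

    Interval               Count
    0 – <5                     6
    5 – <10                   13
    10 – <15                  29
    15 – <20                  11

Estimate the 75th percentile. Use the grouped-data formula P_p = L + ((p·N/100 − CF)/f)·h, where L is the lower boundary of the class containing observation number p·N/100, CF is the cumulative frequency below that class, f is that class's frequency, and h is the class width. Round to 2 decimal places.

14.35

N = 59; target position k = 75/100 · 59 = 44.25.
Cumulative frequencies: 6, 19, 48, 59.
Observation 44.25 falls in the class 10 – <15.
L = 10, CF = 19, f = 29, h = 5.
P75 = 10 + ((44.25 − 19)/29)·5 = 10 + 4.35345 = 14.3534.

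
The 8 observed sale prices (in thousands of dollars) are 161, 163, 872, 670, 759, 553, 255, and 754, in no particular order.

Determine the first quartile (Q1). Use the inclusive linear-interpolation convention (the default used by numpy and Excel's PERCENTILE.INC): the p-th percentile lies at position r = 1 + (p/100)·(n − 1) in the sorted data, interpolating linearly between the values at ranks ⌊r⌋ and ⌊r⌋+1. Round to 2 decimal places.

232.00

Sorted: 161, 163, 255, 553, 670, 754, 759, 872.
n = 8.
r = 1 + (25/100)·(8 − 1) = 1 + 1.75 = 2.75.
Rank 2 is 163 and rank 3 is 255.
Interpolate: 163 + 0.75·(255 − 163) = 163 + 0.75·92 = 232.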